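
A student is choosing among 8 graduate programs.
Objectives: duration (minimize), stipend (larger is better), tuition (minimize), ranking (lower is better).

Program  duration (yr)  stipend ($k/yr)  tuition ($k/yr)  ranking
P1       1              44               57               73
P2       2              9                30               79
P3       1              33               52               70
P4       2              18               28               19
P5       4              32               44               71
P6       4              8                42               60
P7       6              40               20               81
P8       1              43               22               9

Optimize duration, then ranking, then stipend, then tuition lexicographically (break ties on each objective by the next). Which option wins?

First minimize duration: best is 1, kept {P1, P3, P8}.
Then minimize ranking: best is 9, kept {P8}.

P8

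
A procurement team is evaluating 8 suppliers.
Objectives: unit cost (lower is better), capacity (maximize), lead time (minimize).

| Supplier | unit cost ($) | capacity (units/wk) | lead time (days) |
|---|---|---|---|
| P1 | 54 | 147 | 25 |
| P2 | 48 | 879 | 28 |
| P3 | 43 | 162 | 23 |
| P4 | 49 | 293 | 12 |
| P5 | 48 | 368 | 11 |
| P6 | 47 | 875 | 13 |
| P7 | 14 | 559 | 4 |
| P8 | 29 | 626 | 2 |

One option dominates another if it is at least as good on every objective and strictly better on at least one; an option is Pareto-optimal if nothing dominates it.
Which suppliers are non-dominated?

P2, P6, P7, P8

P1: dominated by P3 (unit cost 43≤54, capacity 162≥147, lead time 23≤25).
P2: not dominated (best capacity).
P3: dominated by P7 (unit cost 14≤43, capacity 559≥162, lead time 4≤23).
P4: dominated by P5 (unit cost 48≤49, capacity 368≥293, lead time 11≤12).
P5: dominated by P7 (unit cost 14≤48, capacity 559≥368, lead time 4≤11).
P6: not dominated.
P7: not dominated (best unit cost).
P8: not dominated (best lead time).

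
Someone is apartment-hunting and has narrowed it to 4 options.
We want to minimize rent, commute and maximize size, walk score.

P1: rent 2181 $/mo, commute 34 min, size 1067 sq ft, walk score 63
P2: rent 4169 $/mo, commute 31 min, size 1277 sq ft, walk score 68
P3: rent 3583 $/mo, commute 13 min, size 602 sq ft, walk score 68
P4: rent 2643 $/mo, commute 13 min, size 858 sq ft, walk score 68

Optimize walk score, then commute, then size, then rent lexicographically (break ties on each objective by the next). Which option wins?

First maximize walk score: best is 68, kept {P2, P3, P4}.
Then minimize commute: best is 13, kept {P3, P4}.
Then maximize size: best is 858, kept {P4}.

P4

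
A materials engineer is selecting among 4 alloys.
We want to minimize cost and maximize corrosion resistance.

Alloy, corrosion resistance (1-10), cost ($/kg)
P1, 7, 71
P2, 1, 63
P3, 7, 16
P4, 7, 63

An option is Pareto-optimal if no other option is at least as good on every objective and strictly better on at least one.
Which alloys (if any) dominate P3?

none

P1: worse on cost (71 vs 16).
P2: worse on corrosion resistance (1 vs 7).
P4: worse on cost (63 vs 16).
No option dominates P3.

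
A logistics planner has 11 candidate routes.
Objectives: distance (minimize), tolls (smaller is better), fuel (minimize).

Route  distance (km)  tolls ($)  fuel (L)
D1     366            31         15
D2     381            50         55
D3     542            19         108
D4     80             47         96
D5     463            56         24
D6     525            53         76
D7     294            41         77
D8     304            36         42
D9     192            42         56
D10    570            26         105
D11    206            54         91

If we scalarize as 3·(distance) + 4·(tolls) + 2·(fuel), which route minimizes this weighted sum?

D4

D1: 3·366 + 4·31 + 2·15 = 1252
D2: 3·381 + 4·50 + 2·55 = 1453
D3: 3·542 + 4·19 + 2·108 = 1918
D4: 3·80 + 4·47 + 2·96 = 620
D5: 3·463 + 4·56 + 2·24 = 1661
D6: 3·525 + 4·53 + 2·76 = 1939
D7: 3·294 + 4·41 + 2·77 = 1200
D8: 3·304 + 4·36 + 2·42 = 1140
D9: 3·192 + 4·42 + 2·56 = 856
D10: 3·570 + 4·26 + 2·105 = 2024
D11: 3·206 + 4·54 + 2·91 = 1016
Lowest: D4 at 620.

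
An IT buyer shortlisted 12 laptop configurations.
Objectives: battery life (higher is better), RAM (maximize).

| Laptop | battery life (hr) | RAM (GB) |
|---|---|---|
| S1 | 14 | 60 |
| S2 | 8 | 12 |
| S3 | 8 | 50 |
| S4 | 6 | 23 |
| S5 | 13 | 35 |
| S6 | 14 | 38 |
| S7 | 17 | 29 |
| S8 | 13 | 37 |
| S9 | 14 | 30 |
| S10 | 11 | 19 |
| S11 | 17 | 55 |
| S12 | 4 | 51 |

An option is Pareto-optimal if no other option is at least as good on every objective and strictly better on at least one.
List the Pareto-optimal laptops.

S1, S11

S1: not dominated (best RAM).
S2: dominated by S1 (battery life 14≥8, RAM 60≥12).
S3: dominated by S1 (battery life 14≥8, RAM 60≥50).
S4: dominated by S1 (battery life 14≥6, RAM 60≥23).
S5: dominated by S1 (battery life 14≥13, RAM 60≥35).
S6: dominated by S1 (battery life 14≥14, RAM 60≥38).
S7: dominated by S11 (battery life 17≥17, RAM 55≥29).
S8: dominated by S1 (battery life 14≥13, RAM 60≥37).
S9: dominated by S1 (battery life 14≥14, RAM 60≥30).
S10: dominated by S1 (battery life 14≥11, RAM 60≥19).
S11: not dominated.
S12: dominated by S1 (battery life 14≥4, RAM 60≥51).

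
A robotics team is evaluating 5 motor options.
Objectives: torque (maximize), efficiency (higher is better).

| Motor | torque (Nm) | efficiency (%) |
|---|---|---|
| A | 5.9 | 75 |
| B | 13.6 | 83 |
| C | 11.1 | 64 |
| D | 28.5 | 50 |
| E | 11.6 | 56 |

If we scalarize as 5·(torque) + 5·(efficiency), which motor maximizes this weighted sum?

B

A: 5·5.9 + 5·75 = 404.5
B: 5·13.6 + 5·83 = 483.0
C: 5·11.1 + 5·64 = 375.5
D: 5·28.5 + 5·50 = 392.5
E: 5·11.6 + 5·56 = 338.0
Highest: B at 483.0.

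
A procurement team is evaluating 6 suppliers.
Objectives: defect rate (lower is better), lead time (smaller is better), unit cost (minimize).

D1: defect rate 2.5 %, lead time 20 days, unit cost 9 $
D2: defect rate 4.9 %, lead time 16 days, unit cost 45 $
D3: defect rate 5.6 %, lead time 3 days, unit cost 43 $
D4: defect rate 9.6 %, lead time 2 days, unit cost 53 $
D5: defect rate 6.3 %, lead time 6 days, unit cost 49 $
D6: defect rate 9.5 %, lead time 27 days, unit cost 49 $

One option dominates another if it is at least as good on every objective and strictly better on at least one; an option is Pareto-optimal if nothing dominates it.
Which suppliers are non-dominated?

D1, D2, D3, D4

D1: not dominated (best defect rate).
D2: not dominated.
D3: not dominated.
D4: not dominated (best lead time).
D5: dominated by D3 (defect rate 5.6≤6.3, lead time 3≤6, unit cost 43≤49).
D6: dominated by D1 (defect rate 2.5≤9.5, lead time 20≤27, unit cost 9≤49).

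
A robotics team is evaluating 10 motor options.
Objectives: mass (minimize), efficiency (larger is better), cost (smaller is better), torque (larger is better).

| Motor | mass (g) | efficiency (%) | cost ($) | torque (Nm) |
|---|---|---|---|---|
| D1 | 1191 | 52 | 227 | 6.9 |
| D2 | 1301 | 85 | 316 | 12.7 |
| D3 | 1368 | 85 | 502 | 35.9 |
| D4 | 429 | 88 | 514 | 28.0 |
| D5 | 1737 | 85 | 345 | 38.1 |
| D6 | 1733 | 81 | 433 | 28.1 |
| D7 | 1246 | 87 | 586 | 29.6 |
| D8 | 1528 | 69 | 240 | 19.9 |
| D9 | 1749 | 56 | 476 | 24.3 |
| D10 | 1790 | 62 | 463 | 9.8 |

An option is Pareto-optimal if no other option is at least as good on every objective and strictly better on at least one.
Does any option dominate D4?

No

D1: worse on mass (1191 vs 429).
D2: worse on mass (1301 vs 429).
D3: worse on mass (1368 vs 429).
D5: worse on mass (1737 vs 429).
D6: worse on mass (1733 vs 429).
D7: worse on mass (1246 vs 429).
D8: worse on mass (1528 vs 429).
D9: worse on mass (1749 vs 429).
D10: worse on mass (1790 vs 429).
No option is at least as good as D4 on every objective and strictly better on one.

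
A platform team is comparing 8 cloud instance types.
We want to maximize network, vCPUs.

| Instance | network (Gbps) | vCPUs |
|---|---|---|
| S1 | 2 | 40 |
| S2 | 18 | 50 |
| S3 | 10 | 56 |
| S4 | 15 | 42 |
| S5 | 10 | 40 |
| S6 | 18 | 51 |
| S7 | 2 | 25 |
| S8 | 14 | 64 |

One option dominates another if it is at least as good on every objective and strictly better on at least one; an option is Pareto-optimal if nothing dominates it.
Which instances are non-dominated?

S1: dominated by S2 (network 18≥2, vCPUs 50≥40).
S2: dominated by S6 (network 18≥18, vCPUs 51≥50).
S3: dominated by S8 (network 14≥10, vCPUs 64≥56).
S4: dominated by S2 (network 18≥15, vCPUs 50≥42).
S5: dominated by S2 (network 18≥10, vCPUs 50≥40).
S6: not dominated.
S7: dominated by S1 (network 2≥2, vCPUs 40≥25).
S8: not dominated (best vCPUs).

S6, S8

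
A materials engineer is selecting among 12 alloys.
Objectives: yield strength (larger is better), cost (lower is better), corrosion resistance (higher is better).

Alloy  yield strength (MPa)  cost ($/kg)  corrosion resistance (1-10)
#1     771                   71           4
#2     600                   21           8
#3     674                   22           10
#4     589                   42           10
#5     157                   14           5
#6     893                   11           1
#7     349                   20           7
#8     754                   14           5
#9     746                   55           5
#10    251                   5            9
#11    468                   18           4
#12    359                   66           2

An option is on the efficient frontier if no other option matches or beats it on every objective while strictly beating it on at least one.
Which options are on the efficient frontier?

#1: not dominated.
#2: not dominated.
#3: not dominated.
#4: dominated by #3 (yield strength 674≥589, cost 22≤42, corrosion resistance 10≥10).
#5: dominated by #8 (yield strength 754≥157, cost 14≤14, corrosion resistance 5≥5).
#6: not dominated (best yield strength).
#7: not dominated.
#8: not dominated.
#9: dominated by #8 (yield strength 754≥746, cost 14≤55, corrosion resistance 5≥5).
#10: not dominated (best cost).
#11: dominated by #8 (yield strength 754≥468, cost 14≤18, corrosion resistance 5≥4).
#12: dominated by #2 (yield strength 600≥359, cost 21≤66, corrosion resistance 8≥2).

#1, #2, #3, #6, #7, #8, #10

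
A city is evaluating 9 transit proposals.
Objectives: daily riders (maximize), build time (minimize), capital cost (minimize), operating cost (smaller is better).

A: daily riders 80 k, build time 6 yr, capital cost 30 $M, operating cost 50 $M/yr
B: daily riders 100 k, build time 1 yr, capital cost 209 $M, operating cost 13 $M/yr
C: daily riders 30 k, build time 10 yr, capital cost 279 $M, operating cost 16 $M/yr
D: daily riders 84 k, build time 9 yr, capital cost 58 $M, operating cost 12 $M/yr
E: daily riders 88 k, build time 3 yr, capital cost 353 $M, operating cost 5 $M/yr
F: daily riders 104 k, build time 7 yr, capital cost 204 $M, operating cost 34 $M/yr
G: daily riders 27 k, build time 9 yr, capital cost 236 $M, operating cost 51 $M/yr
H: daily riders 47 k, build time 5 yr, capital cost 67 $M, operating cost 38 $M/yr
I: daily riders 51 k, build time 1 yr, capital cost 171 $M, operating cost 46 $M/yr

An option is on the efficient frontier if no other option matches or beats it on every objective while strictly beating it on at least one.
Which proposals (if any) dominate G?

A, B, D, F, H, I

A: daily riders 80≥27, build time 6≤9, capital cost 30≤236, operating cost 50≤51 — dominates G.
B: daily riders 100≥27, build time 1≤9, capital cost 209≤236, operating cost 13≤51 — dominates G.
D: daily riders 84≥27, build time 9≤9, capital cost 58≤236, operating cost 12≤51 — dominates G.
F: daily riders 104≥27, build time 7≤9, capital cost 204≤236, operating cost 34≤51 — dominates G.
H: daily riders 47≥27, build time 5≤9, capital cost 67≤236, operating cost 38≤51 — dominates G.
I: daily riders 51≥27, build time 1≤9, capital cost 171≤236, operating cost 46≤51 — dominates G.
Others (C, E) are each worse than G on at least one objective.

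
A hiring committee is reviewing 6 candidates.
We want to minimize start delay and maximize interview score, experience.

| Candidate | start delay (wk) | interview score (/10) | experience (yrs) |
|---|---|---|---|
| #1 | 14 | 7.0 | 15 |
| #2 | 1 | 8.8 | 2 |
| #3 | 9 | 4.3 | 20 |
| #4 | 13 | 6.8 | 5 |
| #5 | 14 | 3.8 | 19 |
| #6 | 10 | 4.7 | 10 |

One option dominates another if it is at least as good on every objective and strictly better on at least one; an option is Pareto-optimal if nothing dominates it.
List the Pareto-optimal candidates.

#1, #2, #3, #4, #6

#1: not dominated.
#2: not dominated (best start delay).
#3: not dominated (best experience).
#4: not dominated.
#5: dominated by #3 (start delay 9≤14, interview score 4.3≥3.8, experience 20≥19).
#6: not dominated.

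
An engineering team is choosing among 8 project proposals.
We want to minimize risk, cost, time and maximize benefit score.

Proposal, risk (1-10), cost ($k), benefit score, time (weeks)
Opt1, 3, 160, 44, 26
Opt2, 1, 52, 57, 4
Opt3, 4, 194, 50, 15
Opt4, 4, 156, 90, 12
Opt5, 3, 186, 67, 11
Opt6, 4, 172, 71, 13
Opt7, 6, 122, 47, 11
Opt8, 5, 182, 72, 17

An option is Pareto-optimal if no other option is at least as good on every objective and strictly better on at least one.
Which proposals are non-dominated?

Opt1: dominated by Opt2 (risk 1≤3, cost 52≤160, benefit score 57≥44, time 4≤26).
Opt2: not dominated (best risk).
Opt3: dominated by Opt2 (risk 1≤4, cost 52≤194, benefit score 57≥50, time 4≤15).
Opt4: not dominated (best benefit score).
Opt5: not dominated.
Opt6: dominated by Opt4 (risk 4≤4, cost 156≤172, benefit score 90≥71, time 12≤13).
Opt7: dominated by Opt2 (risk 1≤6, cost 52≤122, benefit score 57≥47, time 4≤11).
Opt8: dominated by Opt4 (risk 4≤5, cost 156≤182, benefit score 90≥72, time 12≤17).

Opt2, Opt4, Opt5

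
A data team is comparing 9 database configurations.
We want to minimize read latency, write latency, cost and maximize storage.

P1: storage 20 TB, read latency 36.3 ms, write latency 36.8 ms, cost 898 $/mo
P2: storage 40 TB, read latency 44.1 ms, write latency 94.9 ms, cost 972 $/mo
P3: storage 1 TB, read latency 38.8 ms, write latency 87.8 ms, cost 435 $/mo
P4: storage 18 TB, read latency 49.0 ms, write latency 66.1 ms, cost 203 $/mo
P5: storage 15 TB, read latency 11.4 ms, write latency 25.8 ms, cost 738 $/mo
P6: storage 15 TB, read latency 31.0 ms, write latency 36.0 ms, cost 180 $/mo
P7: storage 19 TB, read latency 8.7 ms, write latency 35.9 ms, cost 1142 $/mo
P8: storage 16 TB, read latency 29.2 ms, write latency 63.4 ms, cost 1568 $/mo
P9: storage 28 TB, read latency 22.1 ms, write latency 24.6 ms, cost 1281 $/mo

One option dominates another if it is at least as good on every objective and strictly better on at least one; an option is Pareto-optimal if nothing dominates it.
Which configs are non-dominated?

P1: not dominated.
P2: not dominated (best storage).
P3: dominated by P6 (storage 15≥1, read latency 31.0≤38.8, write latency 36.0≤87.8, cost 180≤435).
P4: not dominated.
P5: not dominated.
P6: not dominated (best cost).
P7: not dominated (best read latency).
P8: dominated by P7 (storage 19≥16, read latency 8.7≤29.2, write latency 35.9≤63.4, cost 1142≤1568).
P9: not dominated (best write latency).

P1, P2, P4, P5, P6, P7, P9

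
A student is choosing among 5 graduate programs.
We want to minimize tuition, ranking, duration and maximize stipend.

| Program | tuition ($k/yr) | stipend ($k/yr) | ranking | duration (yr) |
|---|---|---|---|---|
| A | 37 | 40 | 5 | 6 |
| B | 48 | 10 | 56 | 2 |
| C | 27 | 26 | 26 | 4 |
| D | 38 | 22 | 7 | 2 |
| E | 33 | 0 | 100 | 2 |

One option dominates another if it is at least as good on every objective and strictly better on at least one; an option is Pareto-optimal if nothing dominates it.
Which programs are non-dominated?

A: not dominated (best stipend).
B: dominated by D (tuition 38≤48, stipend 22≥10, ranking 7≤56, duration 2≤2).
C: not dominated (best tuition).
D: not dominated.
E: not dominated.

A, C, D, E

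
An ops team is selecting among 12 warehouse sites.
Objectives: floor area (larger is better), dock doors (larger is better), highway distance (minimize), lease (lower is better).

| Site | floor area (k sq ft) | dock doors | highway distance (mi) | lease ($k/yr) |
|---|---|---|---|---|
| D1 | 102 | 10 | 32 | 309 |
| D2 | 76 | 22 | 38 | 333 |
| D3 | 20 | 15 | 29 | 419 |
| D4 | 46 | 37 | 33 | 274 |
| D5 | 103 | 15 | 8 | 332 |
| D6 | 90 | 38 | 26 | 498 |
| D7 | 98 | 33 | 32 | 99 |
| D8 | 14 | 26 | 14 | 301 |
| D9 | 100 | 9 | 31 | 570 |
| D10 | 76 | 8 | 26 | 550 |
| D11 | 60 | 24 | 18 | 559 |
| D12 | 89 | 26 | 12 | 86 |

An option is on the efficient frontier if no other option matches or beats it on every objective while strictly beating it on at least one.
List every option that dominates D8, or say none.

D12

D12: floor area 89≥14, dock doors 26≥26, highway distance 12≤14, lease 86≤301 — dominates D8.
Others (D1, D2, D3, D4, D5, D6, D7, D9, D10, D11) are each worse than D8 on at least one objective.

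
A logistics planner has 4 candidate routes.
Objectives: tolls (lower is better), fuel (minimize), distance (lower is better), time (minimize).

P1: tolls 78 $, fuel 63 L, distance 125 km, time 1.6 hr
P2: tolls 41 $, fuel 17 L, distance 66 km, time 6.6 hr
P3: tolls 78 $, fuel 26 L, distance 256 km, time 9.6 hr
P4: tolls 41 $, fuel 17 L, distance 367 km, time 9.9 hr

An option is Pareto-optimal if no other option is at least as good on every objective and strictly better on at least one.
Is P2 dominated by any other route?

No

P1: worse on tolls (78 vs 41).
P3: worse on tolls (78 vs 41).
P4: worse on distance (367 vs 66).
No option is at least as good as P2 on every objective and strictly better on one.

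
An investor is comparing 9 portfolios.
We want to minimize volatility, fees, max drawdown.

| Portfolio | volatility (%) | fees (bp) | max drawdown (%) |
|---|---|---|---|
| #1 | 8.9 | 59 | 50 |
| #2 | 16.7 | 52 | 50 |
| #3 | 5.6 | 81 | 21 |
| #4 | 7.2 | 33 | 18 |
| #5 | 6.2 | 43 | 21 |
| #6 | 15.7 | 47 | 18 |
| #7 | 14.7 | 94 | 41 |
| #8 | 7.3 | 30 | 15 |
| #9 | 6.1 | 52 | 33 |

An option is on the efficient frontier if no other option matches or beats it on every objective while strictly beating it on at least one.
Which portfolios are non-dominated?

#3, #4, #5, #8, #9

#1: dominated by #4 (volatility 7.2≤8.9, fees 33≤59, max drawdown 18≤50).
#2: dominated by #4 (volatility 7.2≤16.7, fees 33≤52, max drawdown 18≤50).
#3: not dominated (best volatility).
#4: not dominated.
#5: not dominated.
#6: dominated by #4 (volatility 7.2≤15.7, fees 33≤47, max drawdown 18≤18).
#7: dominated by #3 (volatility 5.6≤14.7, fees 81≤94, max drawdown 21≤41).
#8: not dominated (best fees).
#9: not dominated.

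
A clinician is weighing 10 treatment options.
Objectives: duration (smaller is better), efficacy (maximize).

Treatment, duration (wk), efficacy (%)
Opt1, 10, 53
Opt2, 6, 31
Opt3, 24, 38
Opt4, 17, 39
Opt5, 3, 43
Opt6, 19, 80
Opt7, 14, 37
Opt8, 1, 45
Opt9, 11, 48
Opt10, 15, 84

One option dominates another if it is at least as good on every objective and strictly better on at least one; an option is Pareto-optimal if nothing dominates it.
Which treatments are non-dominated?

Opt1, Opt8, Opt10

Opt1: not dominated.
Opt2: dominated by Opt5 (duration 3≤6, efficacy 43≥31).
Opt3: dominated by Opt1 (duration 10≤24, efficacy 53≥38).
Opt4: dominated by Opt1 (duration 10≤17, efficacy 53≥39).
Opt5: dominated by Opt8 (duration 1≤3, efficacy 45≥43).
Opt6: dominated by Opt10 (duration 15≤19, efficacy 84≥80).
Opt7: dominated by Opt1 (duration 10≤14, efficacy 53≥37).
Opt8: not dominated (best duration).
Opt9: dominated by Opt1 (duration 10≤11, efficacy 53≥48).
Opt10: not dominated (best efficacy).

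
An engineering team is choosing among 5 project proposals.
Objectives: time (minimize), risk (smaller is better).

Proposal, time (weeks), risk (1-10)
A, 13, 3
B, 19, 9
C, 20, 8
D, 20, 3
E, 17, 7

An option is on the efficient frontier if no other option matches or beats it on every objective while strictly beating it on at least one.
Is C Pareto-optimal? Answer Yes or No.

No

A vs C: time 13≤20, risk 3≤8 — A is at least as good on every objective and strictly better on at least one, so A dominates C.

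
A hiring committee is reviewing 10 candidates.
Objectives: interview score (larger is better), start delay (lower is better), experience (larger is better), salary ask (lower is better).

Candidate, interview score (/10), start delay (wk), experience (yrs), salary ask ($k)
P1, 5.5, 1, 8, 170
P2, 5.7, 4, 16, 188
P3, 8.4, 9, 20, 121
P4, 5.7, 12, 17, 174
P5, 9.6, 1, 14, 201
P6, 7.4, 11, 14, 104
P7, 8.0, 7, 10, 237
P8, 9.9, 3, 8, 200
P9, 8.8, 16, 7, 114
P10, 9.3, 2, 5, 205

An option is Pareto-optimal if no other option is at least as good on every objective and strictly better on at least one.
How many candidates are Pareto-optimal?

P1: not dominated.
P2: not dominated.
P3: not dominated (best experience).
P4: dominated by P3 (interview score 8.4≥5.7, start delay 9≤12, experience 20≥17, salary ask 121≤174).
P5: not dominated.
P6: not dominated (best salary ask).
P7: dominated by P5 (interview score 9.6≥8.0, start delay 1≤7, experience 14≥10, salary ask 201≤237).
P8: not dominated (best interview score).
P9: not dominated.
P10: dominated by P5 (interview score 9.6≥9.3, start delay 1≤2, experience 14≥5, salary ask 201≤205).
Pareto-optimal: P1, P2, P3, P5, P6, P8, P9 → 7.

7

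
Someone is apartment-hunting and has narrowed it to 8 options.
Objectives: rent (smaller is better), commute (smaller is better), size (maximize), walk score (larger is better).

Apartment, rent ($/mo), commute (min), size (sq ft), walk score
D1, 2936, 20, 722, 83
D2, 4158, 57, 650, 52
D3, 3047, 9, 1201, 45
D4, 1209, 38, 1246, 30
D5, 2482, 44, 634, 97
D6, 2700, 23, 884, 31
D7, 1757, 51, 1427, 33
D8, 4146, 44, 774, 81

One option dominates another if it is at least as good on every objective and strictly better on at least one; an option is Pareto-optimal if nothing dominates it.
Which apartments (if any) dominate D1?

none

D2: worse on rent (4158 vs 2936).
D3: worse on rent (3047 vs 2936).
D4: worse on commute (38 vs 20).
D5: worse on commute (44 vs 20).
D6: worse on commute (23 vs 20).
D7: worse on commute (51 vs 20).
D8: worse on rent (4146 vs 2936).
No option dominates D1.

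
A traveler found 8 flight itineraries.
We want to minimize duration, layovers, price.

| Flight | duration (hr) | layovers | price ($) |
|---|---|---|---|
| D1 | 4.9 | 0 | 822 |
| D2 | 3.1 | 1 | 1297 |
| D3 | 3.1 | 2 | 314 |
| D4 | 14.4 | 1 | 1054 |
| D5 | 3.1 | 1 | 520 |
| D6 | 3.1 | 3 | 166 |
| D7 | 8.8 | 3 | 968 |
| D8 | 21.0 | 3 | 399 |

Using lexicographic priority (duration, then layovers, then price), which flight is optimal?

D5

First minimize duration: best is 3.1, kept {D2, D3, D5, D6}.
Then minimize layovers: best is 1, kept {D2, D5}.
Then minimize price: best is 520, kept {D5}.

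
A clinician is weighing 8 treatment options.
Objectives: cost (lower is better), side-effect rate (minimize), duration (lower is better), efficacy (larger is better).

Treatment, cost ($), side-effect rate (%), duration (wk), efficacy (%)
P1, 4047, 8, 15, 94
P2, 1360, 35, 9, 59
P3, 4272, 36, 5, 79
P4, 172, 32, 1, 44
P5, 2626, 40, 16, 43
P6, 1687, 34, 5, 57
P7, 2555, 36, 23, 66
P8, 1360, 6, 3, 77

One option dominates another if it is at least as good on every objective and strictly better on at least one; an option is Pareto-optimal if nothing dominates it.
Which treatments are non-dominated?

P1, P3, P4, P8

P1: not dominated (best efficacy).
P2: dominated by P8 (cost 1360≤1360, side-effect rate 6≤35, duration 3≤9, efficacy 77≥59).
P3: not dominated.
P4: not dominated (best cost).
P5: dominated by P2 (cost 1360≤2626, side-effect rate 35≤40, duration 9≤16, efficacy 59≥43).
P6: dominated by P8 (cost 1360≤1687, side-effect rate 6≤34, duration 3≤5, efficacy 77≥57).
P7: dominated by P8 (cost 1360≤2555, side-effect rate 6≤36, duration 3≤23, efficacy 77≥66).
P8: not dominated (best side-effect rate).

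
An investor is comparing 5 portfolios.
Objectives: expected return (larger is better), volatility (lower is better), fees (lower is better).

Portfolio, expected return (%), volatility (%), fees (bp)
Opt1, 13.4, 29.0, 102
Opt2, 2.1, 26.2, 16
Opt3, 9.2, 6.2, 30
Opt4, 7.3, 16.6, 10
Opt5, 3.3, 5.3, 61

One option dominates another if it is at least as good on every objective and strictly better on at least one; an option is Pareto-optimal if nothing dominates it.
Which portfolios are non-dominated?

Opt1, Opt3, Opt4, Opt5

Opt1: not dominated (best expected return).
Opt2: dominated by Opt4 (expected return 7.3≥2.1, volatility 16.6≤26.2, fees 10≤16).
Opt3: not dominated.
Opt4: not dominated (best fees).
Opt5: not dominated (best volatility).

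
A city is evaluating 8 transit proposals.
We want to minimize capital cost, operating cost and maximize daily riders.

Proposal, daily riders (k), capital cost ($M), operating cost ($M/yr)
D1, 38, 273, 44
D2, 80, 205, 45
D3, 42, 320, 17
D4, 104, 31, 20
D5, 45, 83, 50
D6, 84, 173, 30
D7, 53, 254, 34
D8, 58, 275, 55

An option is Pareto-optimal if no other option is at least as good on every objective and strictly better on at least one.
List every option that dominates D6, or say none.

D4: daily riders 104≥84, capital cost 31≤173, operating cost 20≤30 — dominates D6.
Others (D1, D2, D3, D5, D7, D8) are each worse than D6 on at least one objective.

D4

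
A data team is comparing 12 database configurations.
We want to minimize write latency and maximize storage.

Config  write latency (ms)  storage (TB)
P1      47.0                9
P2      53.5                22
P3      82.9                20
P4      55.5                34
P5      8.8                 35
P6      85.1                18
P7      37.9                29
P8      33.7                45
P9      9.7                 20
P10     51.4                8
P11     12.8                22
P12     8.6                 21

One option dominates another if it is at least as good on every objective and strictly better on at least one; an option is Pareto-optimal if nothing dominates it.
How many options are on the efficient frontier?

3

P1: dominated by P5 (write latency 8.8≤47.0, storage 35≥9).
P2: dominated by P5 (write latency 8.8≤53.5, storage 35≥22).
P3: dominated by P2 (write latency 53.5≤82.9, storage 22≥20).
P4: dominated by P5 (write latency 8.8≤55.5, storage 35≥34).
P5: not dominated.
P6: dominated by P2 (write latency 53.5≤85.1, storage 22≥18).
P7: dominated by P5 (write latency 8.8≤37.9, storage 35≥29).
P8: not dominated (best storage).
P9: dominated by P5 (write latency 8.8≤9.7, storage 35≥20).
P10: dominated by P1 (write latency 47.0≤51.4, storage 9≥8).
P11: dominated by P5 (write latency 8.8≤12.8, storage 35≥22).
P12: not dominated (best write latency).
Pareto-optimal: P5, P8, P12 → 3.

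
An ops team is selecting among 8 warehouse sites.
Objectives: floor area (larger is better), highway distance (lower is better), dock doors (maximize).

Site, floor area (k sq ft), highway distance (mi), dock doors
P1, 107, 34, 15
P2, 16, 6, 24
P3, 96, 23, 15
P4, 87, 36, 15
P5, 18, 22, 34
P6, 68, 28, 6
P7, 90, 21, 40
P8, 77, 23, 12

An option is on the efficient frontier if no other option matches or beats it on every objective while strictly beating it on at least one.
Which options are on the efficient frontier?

P1, P2, P3, P7

P1: not dominated (best floor area).
P2: not dominated (best highway distance).
P3: not dominated.
P4: dominated by P1 (floor area 107≥87, highway distance 34≤36, dock doors 15≥15).
P5: dominated by P7 (floor area 90≥18, highway distance 21≤22, dock doors 40≥34).
P6: dominated by P3 (floor area 96≥68, highway distance 23≤28, dock doors 15≥6).
P7: not dominated (best dock doors).
P8: dominated by P3 (floor area 96≥77, highway distance 23≤23, dock doors 15≥12).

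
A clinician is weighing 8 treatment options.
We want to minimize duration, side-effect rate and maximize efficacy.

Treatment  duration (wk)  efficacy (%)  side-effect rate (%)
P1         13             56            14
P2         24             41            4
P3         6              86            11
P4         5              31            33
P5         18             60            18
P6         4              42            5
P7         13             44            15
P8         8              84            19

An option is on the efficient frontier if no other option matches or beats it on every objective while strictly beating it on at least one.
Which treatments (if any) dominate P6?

P1: worse on duration (13 vs 4).
P2: worse on duration (24 vs 4).
P3: worse on duration (6 vs 4).
P4: worse on duration (5 vs 4).
P5: worse on duration (18 vs 4).
P7: worse on duration (13 vs 4).
P8: worse on duration (8 vs 4).
No option dominates P6.

none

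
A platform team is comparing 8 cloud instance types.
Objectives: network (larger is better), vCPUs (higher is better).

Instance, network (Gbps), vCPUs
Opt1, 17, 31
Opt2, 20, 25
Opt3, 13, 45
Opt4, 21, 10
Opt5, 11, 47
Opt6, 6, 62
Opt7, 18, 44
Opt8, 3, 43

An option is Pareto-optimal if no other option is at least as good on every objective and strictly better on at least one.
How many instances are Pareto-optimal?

Opt1: dominated by Opt7 (network 18≥17, vCPUs 44≥31).
Opt2: not dominated.
Opt3: not dominated.
Opt4: not dominated (best network).
Opt5: not dominated.
Opt6: not dominated (best vCPUs).
Opt7: not dominated.
Opt8: dominated by Opt3 (network 13≥3, vCPUs 45≥43).
Pareto-optimal: Opt2, Opt3, Opt4, Opt5, Opt6, Opt7 → 6.

6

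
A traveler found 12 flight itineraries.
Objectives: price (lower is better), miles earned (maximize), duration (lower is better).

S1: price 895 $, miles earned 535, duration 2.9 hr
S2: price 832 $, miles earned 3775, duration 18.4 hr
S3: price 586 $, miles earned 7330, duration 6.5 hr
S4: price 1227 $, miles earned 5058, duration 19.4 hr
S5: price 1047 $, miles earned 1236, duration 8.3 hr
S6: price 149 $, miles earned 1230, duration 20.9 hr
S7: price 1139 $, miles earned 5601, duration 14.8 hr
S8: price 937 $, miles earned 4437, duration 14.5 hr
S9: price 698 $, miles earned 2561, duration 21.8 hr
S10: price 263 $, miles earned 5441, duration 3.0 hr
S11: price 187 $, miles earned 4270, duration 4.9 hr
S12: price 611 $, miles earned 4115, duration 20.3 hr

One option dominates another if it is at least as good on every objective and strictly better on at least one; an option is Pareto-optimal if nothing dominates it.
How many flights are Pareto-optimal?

5

S1: not dominated (best duration).
S2: dominated by S3 (price 586≤832, miles earned 7330≥3775, duration 6.5≤18.4).
S3: not dominated (best miles earned).
S4: dominated by S3 (price 586≤1227, miles earned 7330≥5058, duration 6.5≤19.4).
S5: dominated by S3 (price 586≤1047, miles earned 7330≥1236, duration 6.5≤8.3).
S6: not dominated (best price).
S7: dominated by S3 (price 586≤1139, miles earned 7330≥5601, duration 6.5≤14.8).
S8: dominated by S3 (price 586≤937, miles earned 7330≥4437, duration 6.5≤14.5).
S9: dominated by S3 (price 586≤698, miles earned 7330≥2561, duration 6.5≤21.8).
S10: not dominated.
S11: not dominated.
S12: dominated by S3 (price 586≤611, miles earned 7330≥4115, duration 6.5≤20.3).
Pareto-optimal: S1, S3, S6, S10, S11 → 5.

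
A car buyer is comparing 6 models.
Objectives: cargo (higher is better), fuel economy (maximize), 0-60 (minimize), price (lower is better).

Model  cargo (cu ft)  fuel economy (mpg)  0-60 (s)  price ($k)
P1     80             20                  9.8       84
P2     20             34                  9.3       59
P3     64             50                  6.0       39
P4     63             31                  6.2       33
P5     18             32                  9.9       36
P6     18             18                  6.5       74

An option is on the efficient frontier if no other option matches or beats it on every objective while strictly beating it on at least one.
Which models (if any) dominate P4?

none

P1: worse on fuel economy (20 vs 31).
P2: worse on cargo (20 vs 63).
P3: worse on price (39 vs 33).
P5: worse on cargo (18 vs 63).
P6: worse on cargo (18 vs 63).
No option dominates P4.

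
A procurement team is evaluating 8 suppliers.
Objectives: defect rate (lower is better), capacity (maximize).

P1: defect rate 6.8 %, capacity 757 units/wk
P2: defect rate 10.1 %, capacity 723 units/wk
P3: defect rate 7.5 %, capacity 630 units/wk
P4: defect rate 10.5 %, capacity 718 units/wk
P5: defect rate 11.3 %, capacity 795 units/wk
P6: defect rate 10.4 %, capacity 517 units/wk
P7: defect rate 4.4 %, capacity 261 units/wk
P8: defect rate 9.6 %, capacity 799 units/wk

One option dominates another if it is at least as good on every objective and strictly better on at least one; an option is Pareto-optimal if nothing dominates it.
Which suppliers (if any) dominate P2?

P1, P8

P1: defect rate 6.8≤10.1, capacity 757≥723 — dominates P2.
P8: defect rate 9.6≤10.1, capacity 799≥723 — dominates P2.
Others (P3, P4, P5, P6, P7) are each worse than P2 on at least one objective.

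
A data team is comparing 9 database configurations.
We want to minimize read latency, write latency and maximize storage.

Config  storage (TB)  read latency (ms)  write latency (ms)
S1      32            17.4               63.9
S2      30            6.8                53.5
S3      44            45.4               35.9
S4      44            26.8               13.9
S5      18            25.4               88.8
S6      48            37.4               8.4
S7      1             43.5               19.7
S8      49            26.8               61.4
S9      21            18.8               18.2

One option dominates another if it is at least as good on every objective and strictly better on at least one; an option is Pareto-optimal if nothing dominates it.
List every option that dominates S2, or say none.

none

S1: worse on read latency (17.4 vs 6.8).
S3: worse on read latency (45.4 vs 6.8).
S4: worse on read latency (26.8 vs 6.8).
S5: worse on storage (18 vs 30).
S6: worse on read latency (37.4 vs 6.8).
S7: worse on storage (1 vs 30).
S8: worse on read latency (26.8 vs 6.8).
S9: worse on storage (21 vs 30).
No option dominates S2.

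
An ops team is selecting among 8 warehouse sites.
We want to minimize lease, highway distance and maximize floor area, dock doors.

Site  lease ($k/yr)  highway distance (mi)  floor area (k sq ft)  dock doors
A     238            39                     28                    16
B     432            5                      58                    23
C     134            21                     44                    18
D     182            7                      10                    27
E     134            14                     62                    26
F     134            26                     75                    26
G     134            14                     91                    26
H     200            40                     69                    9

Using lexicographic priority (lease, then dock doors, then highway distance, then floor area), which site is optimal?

G

First minimize lease: best is 134, kept {C, E, F, G}.
Then maximize dock doors: best is 26, kept {E, F, G}.
Then minimize highway distance: best is 14, kept {E, G}.
Then maximize floor area: best is 91, kept {G}.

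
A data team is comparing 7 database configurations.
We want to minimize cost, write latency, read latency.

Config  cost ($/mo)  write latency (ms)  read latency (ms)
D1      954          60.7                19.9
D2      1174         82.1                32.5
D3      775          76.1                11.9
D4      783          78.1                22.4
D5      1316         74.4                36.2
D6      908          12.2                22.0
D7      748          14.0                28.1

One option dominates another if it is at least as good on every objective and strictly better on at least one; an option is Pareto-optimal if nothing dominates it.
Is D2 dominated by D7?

D7 vs D2: cost 748≤1174, write latency 14.0≤82.1, read latency 28.1≤32.5 — D7 is at least as good on every objective with at least one strict improvement.

Yes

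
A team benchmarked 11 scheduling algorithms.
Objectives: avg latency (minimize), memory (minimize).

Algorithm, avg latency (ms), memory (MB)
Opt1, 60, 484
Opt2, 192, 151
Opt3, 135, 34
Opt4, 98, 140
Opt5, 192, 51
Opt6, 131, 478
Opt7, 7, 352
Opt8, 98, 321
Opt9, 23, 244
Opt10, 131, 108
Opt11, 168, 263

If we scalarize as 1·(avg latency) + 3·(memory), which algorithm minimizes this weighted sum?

Opt1: 1·60 + 3·484 = 1512
Opt2: 1·192 + 3·151 = 645
Opt3: 1·135 + 3·34 = 237
Opt4: 1·98 + 3·140 = 518
Opt5: 1·192 + 3·51 = 345
Opt6: 1·131 + 3·478 = 1565
Opt7: 1·7 + 3·352 = 1063
Opt8: 1·98 + 3·321 = 1061
Opt9: 1·23 + 3·244 = 755
Opt10: 1·131 + 3·108 = 455
Opt11: 1·168 + 3·263 = 957
Lowest: Opt3 at 237.

Opt3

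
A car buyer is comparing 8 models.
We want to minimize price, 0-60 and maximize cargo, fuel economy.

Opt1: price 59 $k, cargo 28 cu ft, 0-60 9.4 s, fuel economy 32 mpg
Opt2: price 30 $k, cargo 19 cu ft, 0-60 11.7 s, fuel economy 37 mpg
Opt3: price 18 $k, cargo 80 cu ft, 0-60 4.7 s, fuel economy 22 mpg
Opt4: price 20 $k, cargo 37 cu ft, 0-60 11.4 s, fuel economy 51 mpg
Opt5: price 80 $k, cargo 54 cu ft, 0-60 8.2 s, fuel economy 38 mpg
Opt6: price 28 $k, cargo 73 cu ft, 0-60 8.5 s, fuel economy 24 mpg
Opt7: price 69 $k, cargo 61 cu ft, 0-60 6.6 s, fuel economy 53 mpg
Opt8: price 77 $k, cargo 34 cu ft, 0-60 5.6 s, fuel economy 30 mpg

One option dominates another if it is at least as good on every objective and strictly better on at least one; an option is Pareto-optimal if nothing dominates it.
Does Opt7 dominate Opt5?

Yes

Opt7 vs Opt5: price 69≤80, cargo 61≥54, 0-60 6.6≤8.2, fuel economy 53≥38 — Opt7 is at least as good on every objective with at least one strict improvement.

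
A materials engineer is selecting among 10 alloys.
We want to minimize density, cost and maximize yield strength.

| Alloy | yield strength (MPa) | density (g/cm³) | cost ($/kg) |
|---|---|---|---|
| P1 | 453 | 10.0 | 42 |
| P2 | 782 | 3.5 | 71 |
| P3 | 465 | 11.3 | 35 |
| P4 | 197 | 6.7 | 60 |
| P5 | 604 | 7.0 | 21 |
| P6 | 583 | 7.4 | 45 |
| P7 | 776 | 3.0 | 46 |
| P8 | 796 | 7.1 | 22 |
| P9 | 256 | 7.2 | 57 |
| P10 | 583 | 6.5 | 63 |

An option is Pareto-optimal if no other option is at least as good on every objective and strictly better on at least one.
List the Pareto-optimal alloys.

P1: dominated by P5 (yield strength 604≥453, density 7.0≤10.0, cost 21≤42).
P2: not dominated.
P3: dominated by P5 (yield strength 604≥465, density 7.0≤11.3, cost 21≤35).
P4: dominated by P7 (yield strength 776≥197, density 3.0≤6.7, cost 46≤60).
P5: not dominated (best cost).
P6: dominated by P5 (yield strength 604≥583, density 7.0≤7.4, cost 21≤45).
P7: not dominated (best density).
P8: not dominated (best yield strength).
P9: dominated by P5 (yield strength 604≥256, density 7.0≤7.2, cost 21≤57).
P10: dominated by P7 (yield strength 776≥583, density 3.0≤6.5, cost 46≤63).

P2, P5, P7, P8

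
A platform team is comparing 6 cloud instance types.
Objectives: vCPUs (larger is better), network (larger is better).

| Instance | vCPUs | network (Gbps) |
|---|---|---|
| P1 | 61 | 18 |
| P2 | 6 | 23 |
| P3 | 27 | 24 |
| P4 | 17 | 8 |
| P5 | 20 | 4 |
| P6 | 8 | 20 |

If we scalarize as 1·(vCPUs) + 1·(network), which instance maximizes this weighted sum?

P1: 1·61 + 1·18 = 79
P2: 1·6 + 1·23 = 29
P3: 1·27 + 1·24 = 51
P4: 1·17 + 1·8 = 25
P5: 1·20 + 1·4 = 24
P6: 1·8 + 1·20 = 28
Highest: P1 at 79.

P1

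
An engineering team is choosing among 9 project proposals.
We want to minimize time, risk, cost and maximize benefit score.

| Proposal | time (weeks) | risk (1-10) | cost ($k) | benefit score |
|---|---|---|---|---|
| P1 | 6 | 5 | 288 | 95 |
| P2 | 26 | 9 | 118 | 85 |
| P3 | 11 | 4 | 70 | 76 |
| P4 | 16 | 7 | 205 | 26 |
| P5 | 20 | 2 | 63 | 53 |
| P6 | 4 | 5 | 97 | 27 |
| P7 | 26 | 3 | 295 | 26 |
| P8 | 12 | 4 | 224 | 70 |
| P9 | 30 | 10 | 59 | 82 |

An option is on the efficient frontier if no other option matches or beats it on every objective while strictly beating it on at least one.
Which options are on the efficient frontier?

P1, P2, P3, P5, P6, P9

P1: not dominated (best benefit score).
P2: not dominated.
P3: not dominated.
P4: dominated by P3 (time 11≤16, risk 4≤7, cost 70≤205, benefit score 76≥26).
P5: not dominated (best risk).
P6: not dominated (best time).
P7: dominated by P5 (time 20≤26, risk 2≤3, cost 63≤295, benefit score 53≥26).
P8: dominated by P3 (time 11≤12, risk 4≤4, cost 70≤224, benefit score 76≥70).
P9: not dominated (best cost).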